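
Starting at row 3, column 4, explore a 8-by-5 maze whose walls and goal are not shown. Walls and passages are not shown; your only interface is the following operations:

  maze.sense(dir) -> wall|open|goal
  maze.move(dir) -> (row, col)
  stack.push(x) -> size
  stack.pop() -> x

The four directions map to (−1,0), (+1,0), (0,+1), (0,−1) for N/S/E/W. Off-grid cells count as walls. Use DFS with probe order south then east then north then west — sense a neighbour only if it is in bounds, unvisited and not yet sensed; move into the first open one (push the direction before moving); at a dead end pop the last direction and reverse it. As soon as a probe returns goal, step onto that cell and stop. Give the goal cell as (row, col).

>> maze.sense(dir→south)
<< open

>> stack.push(x→south)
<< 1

>> maze.move(dir→south)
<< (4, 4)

>> maze.sense(dir→south)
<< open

>> stack.push(x→south)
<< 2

>> maze.move(dir→south)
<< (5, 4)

>> maze.sense(dir→south)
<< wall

>> maze.sense(dir→west)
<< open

>> stack.push(x→west)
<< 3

>> maze.move(dir→west)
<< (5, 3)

>> maze.sense(dir→south)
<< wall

>> maze.sense(dir→north)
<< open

>> stack.push(x→north)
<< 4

>> maze.move(dir→north)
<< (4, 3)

>> maze.sense(dir→north)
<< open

>> stack.push(x→north)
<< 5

>> maze.move(dir→north)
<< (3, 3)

>> maze.sense(dir→north)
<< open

>> stack.push(x→north)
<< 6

>> maze.move(dir→north)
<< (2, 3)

>> maze.sense(dir→east)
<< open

>> stack.push(x→east)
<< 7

>> maze.move(dir→east)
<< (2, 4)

>> maze.sense(dir→north)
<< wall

>> stack.pop()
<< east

>> maze.move(dir→west)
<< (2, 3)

>> maze.sense(dir→north)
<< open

>> stack.push(x→north)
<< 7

>> maze.move(dir→north)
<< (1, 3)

>> maze.sense(dir→north)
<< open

>> stack.push(x→north)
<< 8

>> maze.move(dir→north)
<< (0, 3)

>> maze.sense(dir→east)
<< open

>> stack.push(x→east)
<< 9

>> maze.move(dir→east)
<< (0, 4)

>> stack.pop()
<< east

>> maze.move(dir→west)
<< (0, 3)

>> maze.sense(dir→west)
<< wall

>> stack.pop()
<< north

>> maze.move(dir→south)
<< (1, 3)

>> maze.sense(dir→west)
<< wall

>> stack.pop()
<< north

>> maze.move(dir→south)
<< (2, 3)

>> maze.sense(dir→west)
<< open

>> stack.push(x→west)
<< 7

>> maze.move(dir→west)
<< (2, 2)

>> maze.sense(dir→south)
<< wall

>> maze.sense(dir→west)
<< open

>> stack.push(x→west)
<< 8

>> maze.move(dir→west)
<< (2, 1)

>> maze.sense(dir→south)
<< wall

>> maze.sense(dir→north)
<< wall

>> maze.sense(dir→west)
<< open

>> stack.push(x→west)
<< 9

>> maze.move(dir→west)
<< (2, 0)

>> maze.sense(dir→south)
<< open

>> stack.push(x→south)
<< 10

>> maze.move(dir→south)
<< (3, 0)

>> maze.sense(dir→south)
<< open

>> stack.push(x→south)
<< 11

>> maze.move(dir→south)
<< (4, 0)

>> maze.sense(dir→south)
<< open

>> stack.push(x→south)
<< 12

>> maze.move(dir→south)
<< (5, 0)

>> maze.sense(dir→south)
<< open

>> stack.push(x→south)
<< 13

>> maze.move(dir→south)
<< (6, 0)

>> maze.sense(dir→south)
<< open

>> stack.push(x→south)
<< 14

>> maze.move(dir→south)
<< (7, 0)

>> maze.sense(dir→east)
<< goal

>> maze.move(dir→east)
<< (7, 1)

Answer: (7, 1)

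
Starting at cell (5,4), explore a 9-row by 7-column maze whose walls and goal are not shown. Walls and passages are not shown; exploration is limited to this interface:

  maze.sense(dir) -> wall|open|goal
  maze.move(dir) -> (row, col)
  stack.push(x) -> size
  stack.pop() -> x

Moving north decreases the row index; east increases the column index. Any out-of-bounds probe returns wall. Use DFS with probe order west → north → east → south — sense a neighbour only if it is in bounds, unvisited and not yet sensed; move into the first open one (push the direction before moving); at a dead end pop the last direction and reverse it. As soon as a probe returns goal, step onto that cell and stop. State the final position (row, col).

==> maze.sense(west)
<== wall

==> maze.sense(north)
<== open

==> stack.push(north)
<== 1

==> maze.move(north)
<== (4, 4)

==> maze.sense(west)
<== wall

==> maze.sense(north)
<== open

==> stack.push(north)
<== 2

==> maze.move(north)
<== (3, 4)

==> maze.sense(west)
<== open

==> stack.push(west)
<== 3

==> maze.move(west)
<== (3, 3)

==> maze.sense(west)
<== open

==> stack.push(west)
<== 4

==> maze.move(west)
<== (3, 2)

==> maze.sense(west)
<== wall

==> maze.sense(north)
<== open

==> stack.push(north)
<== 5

==> maze.move(north)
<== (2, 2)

==> maze.sense(west)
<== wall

==> maze.sense(north)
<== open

==> stack.push(north)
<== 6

==> maze.move(north)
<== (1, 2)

==> maze.sense(west)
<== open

==> stack.push(west)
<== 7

==> maze.move(west)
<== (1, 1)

==> maze.sense(west)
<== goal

==> maze.move(west)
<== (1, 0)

Answer: (1, 0)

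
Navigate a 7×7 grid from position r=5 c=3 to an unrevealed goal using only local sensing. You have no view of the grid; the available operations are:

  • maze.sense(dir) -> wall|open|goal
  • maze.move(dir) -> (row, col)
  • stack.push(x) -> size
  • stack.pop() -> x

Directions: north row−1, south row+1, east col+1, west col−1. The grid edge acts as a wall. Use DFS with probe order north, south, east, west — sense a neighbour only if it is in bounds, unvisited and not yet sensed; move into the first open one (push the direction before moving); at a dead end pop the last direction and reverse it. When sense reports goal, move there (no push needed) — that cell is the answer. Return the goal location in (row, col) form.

// 1. maze.sense(dir: north) == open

// 2. stack.push(x: north) == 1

// 3. maze.move(dir: north) == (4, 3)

// 4. maze.sense(dir: north) == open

// 5. stack.push(x: north) == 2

// 6. maze.move(dir: north) == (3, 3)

// 7. maze.sense(dir: north) == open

// 8. stack.push(x: north) == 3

// 9. maze.move(dir: north) == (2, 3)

// 10. maze.sense(dir: north) == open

// 11. stack.push(x: north) == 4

// 12. maze.move(dir: north) == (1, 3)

// 13. maze.sense(dir: north) == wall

// 14. maze.sense(dir: east) == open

// 15. stack.push(x: east) == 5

// 16. maze.move(dir: east) == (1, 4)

// 17. maze.sense(dir: north) == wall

// 18. maze.sense(dir: south) == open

// 19. stack.push(x: south) == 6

// 20. maze.move(dir: south) == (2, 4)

// 21. maze.sense(dir: south) == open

// 22. stack.push(x: south) == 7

// 23. maze.move(dir: south) == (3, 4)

// 24. maze.sense(dir: south) == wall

// 25. maze.sense(dir: east) == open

// 26. stack.push(x: east) == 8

// 27. maze.move(dir: east) == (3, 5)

// 28. maze.sense(dir: north) == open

// 29. stack.push(x: north) == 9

// 30. maze.move(dir: north) == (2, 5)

// 31. maze.sense(dir: north) == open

// 32. stack.push(x: north) == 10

// 33. maze.move(dir: north) == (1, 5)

// 34. maze.sense(dir: north) == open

// 35. stack.push(x: north) == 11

// 36. maze.move(dir: north) == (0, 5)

// 37. maze.sense(dir: east) == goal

// 38. maze.move(dir: east) == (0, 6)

Answer: (0, 6)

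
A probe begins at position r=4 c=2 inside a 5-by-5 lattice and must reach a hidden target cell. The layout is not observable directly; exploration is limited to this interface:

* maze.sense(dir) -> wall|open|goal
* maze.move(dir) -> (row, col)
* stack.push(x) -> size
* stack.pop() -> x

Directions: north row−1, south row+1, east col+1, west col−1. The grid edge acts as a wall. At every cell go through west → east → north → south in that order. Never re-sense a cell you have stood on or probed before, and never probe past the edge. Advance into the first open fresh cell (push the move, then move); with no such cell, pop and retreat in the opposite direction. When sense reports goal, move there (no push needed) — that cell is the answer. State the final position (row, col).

Now I run maze.sense with dir→west, — result: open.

Now I run stack.push with x→west, and see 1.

I use maze.move with dir→west, and get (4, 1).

I invoke maze.sense with dir→west, and observe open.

I invoke stack.push with x→west, and get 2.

I call maze.move with dir→west, — result: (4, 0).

Next I call maze.sense with dir→north, : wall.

Next I call stack.pop, — result: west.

I try maze.move with dir→east, which returns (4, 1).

Next I call maze.sense with dir→north, giving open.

Invoking stack.push with x→north, : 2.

Next I call maze.move with dir→north, which returns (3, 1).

I run maze.sense with dir→east, and see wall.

I invoke maze.sense with dir→north, — result: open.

Calling stack.push with x→north, : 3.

I use maze.move with dir→north, giving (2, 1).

Next I call maze.sense with dir→west, giving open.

I run stack.push with x→west, and see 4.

I run maze.move with dir→west, giving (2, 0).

I try maze.sense with dir→north, giving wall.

I run stack.pop(), and see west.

Next I call maze.move with dir→east, giving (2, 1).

Invoking maze.sense with dir→east, and see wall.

Then maze.sense with dir→north, and observe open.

Calling stack.push with x→north, which returns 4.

I try maze.move with dir→north, and observe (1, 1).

Then maze.sense with dir→east, and observe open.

Then stack.push with x→east, → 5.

Invoking maze.move with dir→east, — result: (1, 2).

Invoking maze.sense with dir→east, giving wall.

I call maze.sense with dir→north, and see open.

I try stack.push with x→north, : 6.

Calling maze.move with dir→north, and see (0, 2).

Then maze.sense with dir→west, : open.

I invoke stack.push with x→west, → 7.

I call maze.move with dir→west, : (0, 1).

I call maze.sense with dir→west, → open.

Using stack.push with x→west, → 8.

Then maze.move with dir→west, : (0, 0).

I use stack.pop, giving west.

I use maze.move with dir→east, : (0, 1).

I invoke stack.pop(), and get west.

I use maze.move with dir→east, and see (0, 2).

Then maze.sense with dir→east, and observe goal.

I try maze.move with dir→east, and observe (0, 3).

Answer: (0, 3)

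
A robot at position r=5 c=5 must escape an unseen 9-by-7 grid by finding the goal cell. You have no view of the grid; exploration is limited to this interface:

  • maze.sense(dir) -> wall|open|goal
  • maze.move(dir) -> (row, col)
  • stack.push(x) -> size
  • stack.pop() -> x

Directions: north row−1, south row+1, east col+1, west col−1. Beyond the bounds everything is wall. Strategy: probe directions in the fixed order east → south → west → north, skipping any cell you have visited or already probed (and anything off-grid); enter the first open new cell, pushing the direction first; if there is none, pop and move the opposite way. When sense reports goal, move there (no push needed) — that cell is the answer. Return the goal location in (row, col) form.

→ maze.sense(dir=east)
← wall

→ maze.sense(dir=south)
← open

→ stack.push(x=south)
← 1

→ maze.move(dir=south)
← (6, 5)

→ maze.sense(dir=east)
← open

→ stack.push(x=east)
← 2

→ maze.move(dir=east)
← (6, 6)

→ maze.sense(dir=south)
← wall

→ stack.pop()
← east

→ maze.move(dir=west)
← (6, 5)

→ maze.sense(dir=south)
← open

→ stack.push(x=south)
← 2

→ maze.move(dir=south)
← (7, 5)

→ maze.sense(dir=south)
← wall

→ maze.sense(dir=west)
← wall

→ stack.pop()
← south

→ maze.move(dir=north)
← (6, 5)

→ maze.sense(dir=west)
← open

→ stack.push(x=west)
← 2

→ maze.move(dir=west)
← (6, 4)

→ maze.sense(dir=west)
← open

→ stack.push(x=west)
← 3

→ maze.move(dir=west)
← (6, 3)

→ maze.sense(dir=south)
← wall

→ maze.sense(dir=west)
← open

→ stack.push(x=west)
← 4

→ maze.move(dir=west)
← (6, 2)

→ maze.sense(dir=south)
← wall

→ maze.sense(dir=west)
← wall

→ maze.sense(dir=north)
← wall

→ stack.pop()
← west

→ maze.move(dir=east)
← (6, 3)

→ maze.sense(dir=north)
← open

→ stack.push(x=north)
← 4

→ maze.move(dir=north)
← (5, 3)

→ maze.sense(dir=east)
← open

→ stack.push(x=east)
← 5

→ maze.move(dir=east)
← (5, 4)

→ maze.sense(dir=north)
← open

→ stack.push(x=north)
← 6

→ maze.move(dir=north)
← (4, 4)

→ maze.sense(dir=east)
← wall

→ maze.sense(dir=west)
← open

→ stack.push(x=west)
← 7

→ maze.move(dir=west)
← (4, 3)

→ maze.sense(dir=west)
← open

→ stack.push(x=west)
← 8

→ maze.move(dir=west)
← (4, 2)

→ maze.sense(dir=west)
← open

→ stack.push(x=west)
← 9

→ maze.move(dir=west)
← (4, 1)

→ maze.sense(dir=south)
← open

→ stack.push(x=south)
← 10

→ maze.move(dir=south)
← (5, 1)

→ maze.sense(dir=west)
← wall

→ stack.pop()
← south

→ maze.move(dir=north)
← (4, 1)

→ maze.sense(dir=west)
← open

→ stack.push(x=west)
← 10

→ maze.move(dir=west)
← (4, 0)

→ maze.sense(dir=north)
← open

→ stack.push(x=north)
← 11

→ maze.move(dir=north)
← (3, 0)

→ maze.sense(dir=east)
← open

→ stack.push(x=east)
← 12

→ maze.move(dir=east)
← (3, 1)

→ maze.sense(dir=east)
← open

→ stack.push(x=east)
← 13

→ maze.move(dir=east)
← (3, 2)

→ maze.sense(dir=east)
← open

→ stack.push(x=east)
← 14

→ maze.move(dir=east)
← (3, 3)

→ maze.sense(dir=east)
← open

→ stack.push(x=east)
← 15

→ maze.move(dir=east)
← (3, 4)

→ maze.sense(dir=east)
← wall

→ maze.sense(dir=north)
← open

→ stack.push(x=north)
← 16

→ maze.move(dir=north)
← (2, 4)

→ maze.sense(dir=east)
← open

→ stack.push(x=east)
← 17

→ maze.move(dir=east)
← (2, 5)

→ maze.sense(dir=east)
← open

→ stack.push(x=east)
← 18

→ maze.move(dir=east)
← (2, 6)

→ maze.sense(dir=south)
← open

→ stack.push(x=south)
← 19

→ maze.move(dir=south)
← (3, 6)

→ maze.sense(dir=south)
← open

→ stack.push(x=south)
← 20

→ maze.move(dir=south)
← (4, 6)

→ stack.pop()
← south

→ maze.move(dir=north)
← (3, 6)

→ stack.pop()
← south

→ maze.move(dir=north)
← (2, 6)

→ maze.sense(dir=north)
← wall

→ stack.pop()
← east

→ maze.move(dir=west)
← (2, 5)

→ maze.sense(dir=north)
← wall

→ stack.pop()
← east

→ maze.move(dir=west)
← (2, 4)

→ maze.sense(dir=west)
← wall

→ maze.sense(dir=north)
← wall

→ stack.pop()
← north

→ maze.move(dir=south)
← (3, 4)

→ stack.pop()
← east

→ maze.move(dir=west)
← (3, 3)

→ stack.pop()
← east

→ maze.move(dir=west)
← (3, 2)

→ maze.sense(dir=north)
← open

→ stack.push(x=north)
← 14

→ maze.move(dir=north)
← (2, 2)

→ maze.sense(dir=west)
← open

→ stack.push(x=west)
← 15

→ maze.move(dir=west)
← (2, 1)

→ maze.sense(dir=west)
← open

→ stack.push(x=west)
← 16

→ maze.move(dir=west)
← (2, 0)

→ maze.sense(dir=north)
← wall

→ stack.pop()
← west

→ maze.move(dir=east)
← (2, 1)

→ maze.sense(dir=north)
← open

→ stack.push(x=north)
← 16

→ maze.move(dir=north)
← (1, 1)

→ maze.sense(dir=east)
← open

→ stack.push(x=east)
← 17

→ maze.move(dir=east)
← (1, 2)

→ maze.sense(dir=east)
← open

→ stack.push(x=east)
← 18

→ maze.move(dir=east)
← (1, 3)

→ maze.sense(dir=north)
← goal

→ maze.move(dir=north)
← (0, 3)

Answer: (0, 3)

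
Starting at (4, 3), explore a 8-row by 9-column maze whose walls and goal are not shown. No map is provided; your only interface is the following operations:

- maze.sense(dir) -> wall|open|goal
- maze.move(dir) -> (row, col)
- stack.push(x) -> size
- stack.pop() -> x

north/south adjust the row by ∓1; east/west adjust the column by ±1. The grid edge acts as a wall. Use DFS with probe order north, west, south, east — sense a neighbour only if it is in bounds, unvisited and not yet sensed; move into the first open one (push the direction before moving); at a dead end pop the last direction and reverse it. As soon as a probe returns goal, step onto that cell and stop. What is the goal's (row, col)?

Do: maze.sense[dir=north]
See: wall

Do: maze.sense[dir=west]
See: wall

Do: maze.sense[dir=south]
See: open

Do: stack.push[x=south]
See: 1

Do: maze.move[dir=south]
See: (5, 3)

Do: maze.sense[dir=west]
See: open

Do: stack.push[x=west]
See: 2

Do: maze.move[dir=west]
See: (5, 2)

Do: maze.sense[dir=west]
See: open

Do: stack.push[x=west]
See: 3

Do: maze.move[dir=west]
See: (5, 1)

Do: maze.sense[dir=north]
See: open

Do: stack.push[x=north]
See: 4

Do: maze.move[dir=north]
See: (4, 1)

Do: maze.sense[dir=north]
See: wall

Do: maze.sense[dir=west]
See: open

Do: stack.push[x=west]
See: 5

Do: maze.move[dir=west]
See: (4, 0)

Do: maze.sense[dir=north]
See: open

Do: stack.push[x=north]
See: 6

Do: maze.move[dir=north]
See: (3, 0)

Do: maze.sense[dir=north]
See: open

Do: stack.push[x=north]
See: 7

Do: maze.move[dir=north]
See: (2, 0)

Do: maze.sense[dir=north]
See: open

Do: stack.push[x=north]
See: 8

Do: maze.move[dir=north]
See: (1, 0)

Do: maze.sense[dir=north]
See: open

Do: stack.push[x=north]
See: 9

Do: maze.move[dir=north]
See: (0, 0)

Do: maze.sense[dir=east]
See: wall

Do: stack.pop[]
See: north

Do: maze.move[dir=south]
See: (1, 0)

Do: maze.sense[dir=east]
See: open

Do: stack.push[x=east]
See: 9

Do: maze.move[dir=east]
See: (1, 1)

Do: maze.sense[dir=south]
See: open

Do: stack.push[x=south]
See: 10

Do: maze.move[dir=south]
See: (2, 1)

Do: maze.sense[dir=east]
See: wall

Do: stack.pop[]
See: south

Do: maze.move[dir=north]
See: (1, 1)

Do: maze.sense[dir=east]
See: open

Do: stack.push[x=east]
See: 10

Do: maze.move[dir=east]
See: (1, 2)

Do: maze.sense[dir=north]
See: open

Do: stack.push[x=north]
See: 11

Do: maze.move[dir=north]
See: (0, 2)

Do: maze.sense[dir=east]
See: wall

Do: stack.pop[]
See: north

Do: maze.move[dir=south]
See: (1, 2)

Do: maze.sense[dir=east]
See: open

Do: stack.push[x=east]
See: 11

Do: maze.move[dir=east]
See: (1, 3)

Do: maze.sense[dir=south]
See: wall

Do: maze.sense[dir=east]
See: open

Do: stack.push[x=east]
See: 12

Do: maze.move[dir=east]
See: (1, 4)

Do: maze.sense[dir=north]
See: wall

Do: maze.sense[dir=south]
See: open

Do: stack.push[x=south]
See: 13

Do: maze.move[dir=south]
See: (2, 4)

Do: maze.sense[dir=south]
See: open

Do: stack.push[x=south]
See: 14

Do: maze.move[dir=south]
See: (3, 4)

Do: maze.sense[dir=south]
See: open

Do: stack.push[x=south]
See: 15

Do: maze.move[dir=south]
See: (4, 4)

Do: maze.sense[dir=south]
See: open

Do: stack.push[x=south]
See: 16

Do: maze.move[dir=south]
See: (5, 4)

Do: maze.sense[dir=south]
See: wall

Do: maze.sense[dir=east]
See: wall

Do: stack.pop[]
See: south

Do: maze.move[dir=north]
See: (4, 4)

Do: maze.sense[dir=east]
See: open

Do: stack.push[x=east]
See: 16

Do: maze.move[dir=east]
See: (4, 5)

Do: maze.sense[dir=north]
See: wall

Do: maze.sense[dir=east]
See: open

Do: stack.push[x=east]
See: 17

Do: maze.move[dir=east]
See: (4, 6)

Do: maze.sense[dir=north]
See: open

Do: stack.push[x=north]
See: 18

Do: maze.move[dir=north]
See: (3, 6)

Do: maze.sense[dir=north]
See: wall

Do: maze.sense[dir=east]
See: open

Do: stack.push[x=east]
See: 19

Do: maze.move[dir=east]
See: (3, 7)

Do: maze.sense[dir=north]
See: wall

Do: maze.sense[dir=south]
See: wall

Do: maze.sense[dir=east]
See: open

Do: stack.push[x=east]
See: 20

Do: maze.move[dir=east]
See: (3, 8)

Do: maze.sense[dir=north]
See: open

Do: stack.push[x=north]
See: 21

Do: maze.move[dir=north]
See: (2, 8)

Do: maze.sense[dir=north]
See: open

Do: stack.push[x=north]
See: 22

Do: maze.move[dir=north]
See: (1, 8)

Do: maze.sense[dir=north]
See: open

Do: stack.push[x=north]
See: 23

Do: maze.move[dir=north]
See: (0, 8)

Do: maze.sense[dir=west]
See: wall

Do: stack.pop[]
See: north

Do: maze.move[dir=south]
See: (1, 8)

Do: maze.sense[dir=west]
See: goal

Do: maze.move[dir=west]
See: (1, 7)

Answer: (1, 7)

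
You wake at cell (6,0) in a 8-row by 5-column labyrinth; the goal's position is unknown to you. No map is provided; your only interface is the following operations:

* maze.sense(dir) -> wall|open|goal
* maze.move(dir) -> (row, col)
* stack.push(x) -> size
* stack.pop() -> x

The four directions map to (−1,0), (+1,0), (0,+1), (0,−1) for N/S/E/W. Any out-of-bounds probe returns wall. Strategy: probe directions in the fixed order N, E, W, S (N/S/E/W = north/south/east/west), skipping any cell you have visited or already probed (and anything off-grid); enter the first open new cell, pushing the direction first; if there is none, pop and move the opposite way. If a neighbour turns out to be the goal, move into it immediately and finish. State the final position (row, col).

Do: maze.sense[north]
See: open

Do: stack.push[north]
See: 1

Do: maze.move[north]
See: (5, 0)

Do: maze.sense[north]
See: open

Do: stack.push[north]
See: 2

Do: maze.move[north]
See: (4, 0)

Do: maze.sense[north]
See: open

Do: stack.push[north]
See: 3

Do: maze.move[north]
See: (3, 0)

Do: maze.sense[north]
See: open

Do: stack.push[north]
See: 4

Do: maze.move[north]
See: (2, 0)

Do: maze.sense[north]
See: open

Do: stack.push[north]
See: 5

Do: maze.move[north]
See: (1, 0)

Do: maze.sense[north]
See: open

Do: stack.push[north]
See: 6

Do: maze.move[north]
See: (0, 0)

Do: maze.sense[east]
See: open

Do: stack.push[east]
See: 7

Do: maze.move[east]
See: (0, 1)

Do: maze.sense[east]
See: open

Do: stack.push[east]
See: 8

Do: maze.move[east]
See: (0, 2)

Do: maze.sense[east]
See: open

Do: stack.push[east]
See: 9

Do: maze.move[east]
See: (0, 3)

Do: maze.sense[east]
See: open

Do: stack.push[east]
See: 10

Do: maze.move[east]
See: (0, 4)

Do: maze.sense[south]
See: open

Do: stack.push[south]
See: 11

Do: maze.move[south]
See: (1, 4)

Do: maze.sense[west]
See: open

Do: stack.push[west]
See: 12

Do: maze.move[west]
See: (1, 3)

Do: maze.sense[west]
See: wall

Do: maze.sense[south]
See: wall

Do: stack.pop[]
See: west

Do: maze.move[east]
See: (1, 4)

Do: maze.sense[south]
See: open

Do: stack.push[south]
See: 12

Do: maze.move[south]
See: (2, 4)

Do: maze.sense[south]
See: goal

Do: maze.move[south]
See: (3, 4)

Answer: (3, 4)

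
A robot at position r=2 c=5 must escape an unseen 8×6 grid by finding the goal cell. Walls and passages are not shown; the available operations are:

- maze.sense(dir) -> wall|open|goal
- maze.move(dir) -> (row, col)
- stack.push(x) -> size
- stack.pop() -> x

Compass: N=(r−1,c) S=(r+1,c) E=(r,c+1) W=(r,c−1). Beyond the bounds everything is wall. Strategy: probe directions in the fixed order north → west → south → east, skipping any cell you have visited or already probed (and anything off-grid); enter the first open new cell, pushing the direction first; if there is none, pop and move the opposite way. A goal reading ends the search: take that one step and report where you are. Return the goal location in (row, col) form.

Action: maze.sense[north]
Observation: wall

Action: maze.sense[west]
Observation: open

Action: stack.push[west]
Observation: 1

Action: maze.move[west]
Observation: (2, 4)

Action: maze.sense[north]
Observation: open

Action: stack.push[north]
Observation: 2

Action: maze.move[north]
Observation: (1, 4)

Action: maze.sense[north]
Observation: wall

Action: maze.sense[west]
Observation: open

Action: stack.push[west]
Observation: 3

Action: maze.move[west]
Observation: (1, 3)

Action: maze.sense[north]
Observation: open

Action: stack.push[north]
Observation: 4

Action: maze.move[north]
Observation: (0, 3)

Action: maze.sense[west]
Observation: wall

Action: stack.pop[]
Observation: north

Action: maze.move[south]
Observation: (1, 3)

Action: maze.sense[west]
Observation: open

Action: stack.push[west]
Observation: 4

Action: maze.move[west]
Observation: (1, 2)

Action: maze.sense[west]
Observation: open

Action: stack.push[west]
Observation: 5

Action: maze.move[west]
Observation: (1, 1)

Action: maze.sense[north]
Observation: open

Action: stack.push[north]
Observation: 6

Action: maze.move[north]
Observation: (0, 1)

Action: maze.sense[west]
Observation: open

Action: stack.push[west]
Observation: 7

Action: maze.move[west]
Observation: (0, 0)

Action: maze.sense[south]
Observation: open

Action: stack.push[south]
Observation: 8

Action: maze.move[south]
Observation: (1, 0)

Action: maze.sense[south]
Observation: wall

Action: stack.pop[]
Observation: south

Action: maze.move[north]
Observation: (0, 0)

Action: stack.pop[]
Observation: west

Action: maze.move[east]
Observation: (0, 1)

Action: stack.pop[]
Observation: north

Action: maze.move[south]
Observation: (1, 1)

Action: maze.sense[south]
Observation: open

Action: stack.push[south]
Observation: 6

Action: maze.move[south]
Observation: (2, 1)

Action: maze.sense[south]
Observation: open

Action: stack.push[south]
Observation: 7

Action: maze.move[south]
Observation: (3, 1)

Action: maze.sense[west]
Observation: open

Action: stack.push[west]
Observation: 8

Action: maze.move[west]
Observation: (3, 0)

Action: maze.sense[south]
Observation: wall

Action: stack.pop[]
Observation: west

Action: maze.move[east]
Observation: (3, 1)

Action: maze.sense[south]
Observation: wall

Action: maze.sense[east]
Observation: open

Action: stack.push[east]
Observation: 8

Action: maze.move[east]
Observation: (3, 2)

Action: maze.sense[north]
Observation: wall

Action: maze.sense[south]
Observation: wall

Action: maze.sense[east]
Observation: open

Action: stack.push[east]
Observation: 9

Action: maze.move[east]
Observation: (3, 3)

Action: maze.sense[north]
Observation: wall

Action: maze.sense[south]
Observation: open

Action: stack.push[south]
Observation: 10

Action: maze.move[south]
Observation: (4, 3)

Action: maze.sense[south]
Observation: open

Action: stack.push[south]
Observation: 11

Action: maze.move[south]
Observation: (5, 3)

Action: maze.sense[west]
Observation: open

Action: stack.push[west]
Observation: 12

Action: maze.move[west]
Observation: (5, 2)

Action: maze.sense[west]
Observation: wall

Action: maze.sense[south]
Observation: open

Action: stack.push[south]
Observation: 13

Action: maze.move[south]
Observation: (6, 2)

Action: maze.sense[west]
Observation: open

Action: stack.push[west]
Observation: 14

Action: maze.move[west]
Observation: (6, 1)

Action: maze.sense[west]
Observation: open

Action: stack.push[west]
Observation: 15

Action: maze.move[west]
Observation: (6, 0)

Action: maze.sense[north]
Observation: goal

Action: maze.move[north]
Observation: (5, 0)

Answer: (5, 0)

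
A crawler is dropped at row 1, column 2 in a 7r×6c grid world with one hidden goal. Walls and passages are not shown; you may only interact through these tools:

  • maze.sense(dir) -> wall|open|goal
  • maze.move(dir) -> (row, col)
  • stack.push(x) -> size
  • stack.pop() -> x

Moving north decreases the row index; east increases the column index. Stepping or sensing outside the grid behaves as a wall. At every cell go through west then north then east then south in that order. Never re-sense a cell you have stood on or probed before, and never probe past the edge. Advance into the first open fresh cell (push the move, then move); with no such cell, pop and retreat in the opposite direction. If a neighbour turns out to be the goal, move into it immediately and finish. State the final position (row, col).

Act: maze.sense[dir='west']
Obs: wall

Act: maze.sense[dir='north']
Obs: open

Act: stack.push[x='north']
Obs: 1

Act: maze.move[dir='north']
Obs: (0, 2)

Act: maze.sense[dir='west']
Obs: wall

Act: maze.sense[dir='east']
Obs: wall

Act: stack.pop[]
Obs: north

Act: maze.move[dir='south']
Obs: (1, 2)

Act: maze.sense[dir='east']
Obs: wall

Act: maze.sense[dir='south']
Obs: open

Act: stack.push[x='south']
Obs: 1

Act: maze.move[dir='south']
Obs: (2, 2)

Act: maze.sense[dir='west']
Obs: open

Act: stack.push[x='west']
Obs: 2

Act: maze.move[dir='west']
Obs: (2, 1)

Act: maze.sense[dir='west']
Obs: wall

Act: maze.sense[dir='south']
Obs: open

Act: stack.push[x='south']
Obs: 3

Act: maze.move[dir='south']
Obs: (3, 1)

Act: maze.sense[dir='west']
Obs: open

Act: stack.push[x='west']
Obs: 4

Act: maze.move[dir='west']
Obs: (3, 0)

Act: maze.sense[dir='south']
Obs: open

Act: stack.push[x='south']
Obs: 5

Act: maze.move[dir='south']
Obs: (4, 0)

Act: maze.sense[dir='east']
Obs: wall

Act: maze.sense[dir='south']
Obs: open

Act: stack.push[x='south']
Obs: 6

Act: maze.move[dir='south']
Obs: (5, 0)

Act: maze.sense[dir='east']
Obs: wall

Act: maze.sense[dir='south']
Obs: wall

Act: stack.pop[]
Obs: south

Act: maze.move[dir='north']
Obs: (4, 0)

Act: stack.pop[]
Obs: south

Act: maze.move[dir='north']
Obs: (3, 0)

Act: stack.pop[]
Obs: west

Act: maze.move[dir='east']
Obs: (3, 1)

Act: maze.sense[dir='east']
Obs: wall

Act: stack.pop[]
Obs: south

Act: maze.move[dir='north']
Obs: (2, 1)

Act: stack.pop[]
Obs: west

Act: maze.move[dir='east']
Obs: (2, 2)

Act: maze.sense[dir='east']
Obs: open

Act: stack.push[x='east']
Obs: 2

Act: maze.move[dir='east']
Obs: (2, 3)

Act: maze.sense[dir='east']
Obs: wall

Act: maze.sense[dir='south']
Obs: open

Act: stack.push[x='south']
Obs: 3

Act: maze.move[dir='south']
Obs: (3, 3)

Act: maze.sense[dir='east']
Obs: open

Act: stack.push[x='east']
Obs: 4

Act: maze.move[dir='east']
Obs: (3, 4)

Act: maze.sense[dir='east']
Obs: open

Act: stack.push[x='east']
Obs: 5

Act: maze.move[dir='east']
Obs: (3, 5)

Act: maze.sense[dir='north']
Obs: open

Act: stack.push[x='north']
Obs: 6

Act: maze.move[dir='north']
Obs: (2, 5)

Act: maze.sense[dir='north']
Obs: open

Act: stack.push[x='north']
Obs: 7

Act: maze.move[dir='north']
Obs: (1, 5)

Act: maze.sense[dir='west']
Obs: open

Act: stack.push[x='west']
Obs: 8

Act: maze.move[dir='west']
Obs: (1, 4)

Act: maze.sense[dir='north']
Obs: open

Act: stack.push[x='north']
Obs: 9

Act: maze.move[dir='north']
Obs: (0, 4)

Act: maze.sense[dir='east']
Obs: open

Act: stack.push[x='east']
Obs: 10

Act: maze.move[dir='east']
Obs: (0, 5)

Act: stack.pop[]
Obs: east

Act: maze.move[dir='west']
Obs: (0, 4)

Act: stack.pop[]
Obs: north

Act: maze.move[dir='south']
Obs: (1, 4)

Act: stack.pop[]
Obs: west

Act: maze.move[dir='east']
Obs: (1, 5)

Act: stack.pop[]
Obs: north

Act: maze.move[dir='south']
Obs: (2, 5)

Act: stack.pop[]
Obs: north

Act: maze.move[dir='south']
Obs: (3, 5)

Act: maze.sense[dir='south']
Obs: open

Act: stack.push[x='south']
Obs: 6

Act: maze.move[dir='south']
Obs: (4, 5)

Act: maze.sense[dir='west']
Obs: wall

Act: maze.sense[dir='south']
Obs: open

Act: stack.push[x='south']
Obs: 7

Act: maze.move[dir='south']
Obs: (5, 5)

Act: maze.sense[dir='west']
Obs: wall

Act: maze.sense[dir='south']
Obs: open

Act: stack.push[x='south']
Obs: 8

Act: maze.move[dir='south']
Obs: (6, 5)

Act: maze.sense[dir='west']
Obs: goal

Act: maze.move[dir='west']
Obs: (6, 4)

Answer: (6, 4)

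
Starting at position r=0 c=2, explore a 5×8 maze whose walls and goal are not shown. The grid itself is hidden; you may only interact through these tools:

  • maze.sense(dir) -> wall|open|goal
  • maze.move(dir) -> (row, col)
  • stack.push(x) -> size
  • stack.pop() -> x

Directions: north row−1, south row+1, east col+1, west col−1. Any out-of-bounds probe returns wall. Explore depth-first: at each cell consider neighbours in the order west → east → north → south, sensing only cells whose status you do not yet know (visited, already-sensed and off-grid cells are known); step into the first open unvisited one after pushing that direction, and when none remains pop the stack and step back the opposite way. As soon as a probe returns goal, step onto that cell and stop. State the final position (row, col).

Step: maze.sense[dir: west]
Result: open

Step: stack.push[x: west]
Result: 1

Step: maze.move[dir: west]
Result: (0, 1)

Step: maze.sense[dir: west]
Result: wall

Step: maze.sense[dir: south]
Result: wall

Step: stack.pop[]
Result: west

Step: maze.move[dir: east]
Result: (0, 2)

Step: maze.sense[dir: east]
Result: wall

Step: maze.sense[dir: south]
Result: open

Step: stack.push[x: south]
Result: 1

Step: maze.move[dir: south]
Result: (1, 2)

Step: maze.sense[dir: east]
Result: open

Step: stack.push[x: east]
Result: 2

Step: maze.move[dir: east]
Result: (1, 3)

Step: maze.sense[dir: east]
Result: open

Step: stack.push[x: east]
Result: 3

Step: maze.move[dir: east]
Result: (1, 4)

Step: maze.sense[dir: east]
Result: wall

Step: maze.sense[dir: north]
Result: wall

Step: maze.sense[dir: south]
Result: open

Step: stack.push[x: south]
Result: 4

Step: maze.move[dir: south]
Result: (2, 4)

Step: maze.sense[dir: west]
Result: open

Step: stack.push[x: west]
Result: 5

Step: maze.move[dir: west]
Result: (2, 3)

Step: maze.sense[dir: west]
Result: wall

Step: maze.sense[dir: south]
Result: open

Step: stack.push[x: south]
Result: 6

Step: maze.move[dir: south]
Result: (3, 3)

Step: maze.sense[dir: west]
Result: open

Step: stack.push[x: west]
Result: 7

Step: maze.move[dir: west]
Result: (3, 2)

Step: maze.sense[dir: west]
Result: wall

Step: maze.sense[dir: south]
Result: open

Step: stack.push[x: south]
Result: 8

Step: maze.move[dir: south]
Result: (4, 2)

Step: maze.sense[dir: west]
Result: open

Step: stack.push[x: west]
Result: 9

Step: maze.move[dir: west]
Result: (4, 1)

Step: maze.sense[dir: west]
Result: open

Step: stack.push[x: west]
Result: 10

Step: maze.move[dir: west]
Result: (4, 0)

Step: maze.sense[dir: north]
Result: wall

Step: stack.pop[]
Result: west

Step: maze.move[dir: east]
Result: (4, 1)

Step: stack.pop[]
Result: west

Step: maze.move[dir: east]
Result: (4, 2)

Step: maze.sense[dir: east]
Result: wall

Step: stack.pop[]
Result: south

Step: maze.move[dir: north]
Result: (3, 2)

Step: stack.pop[]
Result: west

Step: maze.move[dir: east]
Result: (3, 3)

Step: maze.sense[dir: east]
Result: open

Step: stack.push[x: east]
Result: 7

Step: maze.move[dir: east]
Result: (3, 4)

Step: maze.sense[dir: east]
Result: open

Step: stack.push[x: east]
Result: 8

Step: maze.move[dir: east]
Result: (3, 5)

Step: maze.sense[dir: east]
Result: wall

Step: maze.sense[dir: north]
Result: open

Step: stack.push[x: north]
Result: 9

Step: maze.move[dir: north]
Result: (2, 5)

Step: maze.sense[dir: east]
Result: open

Step: stack.push[x: east]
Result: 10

Step: maze.move[dir: east]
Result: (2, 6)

Step: maze.sense[dir: east]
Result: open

Step: stack.push[x: east]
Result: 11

Step: maze.move[dir: east]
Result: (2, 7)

Step: maze.sense[dir: north]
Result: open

Step: stack.push[x: north]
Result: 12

Step: maze.move[dir: north]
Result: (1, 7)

Step: maze.sense[dir: west]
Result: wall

Step: maze.sense[dir: north]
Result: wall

Step: stack.pop[]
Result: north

Step: maze.move[dir: south]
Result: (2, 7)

Step: maze.sense[dir: south]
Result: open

Step: stack.push[x: south]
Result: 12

Step: maze.move[dir: south]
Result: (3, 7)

Step: maze.sense[dir: south]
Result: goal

Step: maze.move[dir: south]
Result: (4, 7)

Answer: (4, 7)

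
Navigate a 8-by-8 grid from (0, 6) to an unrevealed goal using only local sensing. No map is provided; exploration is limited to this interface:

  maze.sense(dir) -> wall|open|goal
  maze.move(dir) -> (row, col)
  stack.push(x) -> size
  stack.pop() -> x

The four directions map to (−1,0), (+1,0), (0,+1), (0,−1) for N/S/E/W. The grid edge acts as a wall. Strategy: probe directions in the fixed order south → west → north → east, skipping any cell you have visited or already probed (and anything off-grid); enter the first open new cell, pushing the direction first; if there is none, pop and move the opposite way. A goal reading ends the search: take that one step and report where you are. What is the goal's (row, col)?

> sense dir→south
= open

> push x→south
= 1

> move dir→south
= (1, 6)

> sense dir→south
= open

> push x→south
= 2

> move dir→south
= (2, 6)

> sense dir→south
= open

> push x→south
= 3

> move dir→south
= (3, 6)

> sense dir→south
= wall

> sense dir→west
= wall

> sense dir→east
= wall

> pop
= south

> move dir→north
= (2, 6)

> sense dir→west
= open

> push x→west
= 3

> move dir→west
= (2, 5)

> sense dir→west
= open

> push x→west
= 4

> move dir→west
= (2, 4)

> sense dir→south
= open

> push x→south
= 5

> move dir→south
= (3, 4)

> sense dir→south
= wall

> sense dir→west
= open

> push x→west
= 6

> move dir→west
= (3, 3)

> sense dir→south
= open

> push x→south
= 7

> move dir→south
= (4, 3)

> sense dir→south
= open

> push x→south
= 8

> move dir→south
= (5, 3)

> sense dir→south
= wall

> sense dir→west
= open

> push x→west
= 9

> move dir→west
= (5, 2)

> sense dir→south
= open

> push x→south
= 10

> move dir→south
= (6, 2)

> sense dir→south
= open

> push x→south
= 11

> move dir→south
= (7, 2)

> sense dir→west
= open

> push x→west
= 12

> move dir→west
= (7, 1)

> sense dir→west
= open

> push x→west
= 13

> move dir→west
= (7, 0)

> sense dir→north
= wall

> pop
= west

> move dir→east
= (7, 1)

> sense dir→north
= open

> push x→north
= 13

> move dir→north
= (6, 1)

> sense dir→north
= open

> push x→north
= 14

> move dir→north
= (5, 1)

> sense dir→west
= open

> push x→west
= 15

> move dir→west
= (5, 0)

> sense dir→north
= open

> push x→north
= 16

> move dir→north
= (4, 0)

> sense dir→north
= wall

> sense dir→east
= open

> push x→east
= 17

> move dir→east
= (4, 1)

> sense dir→north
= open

> push x→north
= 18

> move dir→north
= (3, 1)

> sense dir→north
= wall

> sense dir→east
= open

> push x→east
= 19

> move dir→east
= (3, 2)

> sense dir→south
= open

> push x→south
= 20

> move dir→south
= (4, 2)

> pop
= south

> move dir→north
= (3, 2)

> sense dir→north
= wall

> pop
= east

> move dir→west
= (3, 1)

> pop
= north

> move dir→south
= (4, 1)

> pop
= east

> move dir→west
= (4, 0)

> pop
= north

> move dir→south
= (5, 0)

> pop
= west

> move dir→east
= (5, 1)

> pop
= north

> move dir→south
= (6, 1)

> pop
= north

> move dir→south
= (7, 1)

> pop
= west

> move dir→east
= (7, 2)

> sense dir→east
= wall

> pop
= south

> move dir→north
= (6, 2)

> pop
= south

> move dir→north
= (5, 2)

> pop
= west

> move dir→east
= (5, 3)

> sense dir→east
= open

> push x→east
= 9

> move dir→east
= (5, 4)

> sense dir→south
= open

> push x→south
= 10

> move dir→south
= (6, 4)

> sense dir→south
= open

> push x→south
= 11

> move dir→south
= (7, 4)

> sense dir→east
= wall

> pop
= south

> move dir→north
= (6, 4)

> sense dir→east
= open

> push x→east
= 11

> move dir→east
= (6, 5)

> sense dir→north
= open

> push x→north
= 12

> move dir→north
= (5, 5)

> sense dir→north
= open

> push x→north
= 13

> move dir→north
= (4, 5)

> pop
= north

> move dir→south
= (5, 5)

> sense dir→east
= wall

> pop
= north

> move dir→south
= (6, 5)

> sense dir→east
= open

> push x→east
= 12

> move dir→east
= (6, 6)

> sense dir→south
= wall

> sense dir→east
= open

> push x→east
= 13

> move dir→east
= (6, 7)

> sense dir→south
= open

> push x→south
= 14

> move dir→south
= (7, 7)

> pop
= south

> move dir→north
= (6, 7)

> sense dir→north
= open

> push x→north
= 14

> move dir→north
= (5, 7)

> sense dir→north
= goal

> move dir→north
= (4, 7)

Answer: (4, 7)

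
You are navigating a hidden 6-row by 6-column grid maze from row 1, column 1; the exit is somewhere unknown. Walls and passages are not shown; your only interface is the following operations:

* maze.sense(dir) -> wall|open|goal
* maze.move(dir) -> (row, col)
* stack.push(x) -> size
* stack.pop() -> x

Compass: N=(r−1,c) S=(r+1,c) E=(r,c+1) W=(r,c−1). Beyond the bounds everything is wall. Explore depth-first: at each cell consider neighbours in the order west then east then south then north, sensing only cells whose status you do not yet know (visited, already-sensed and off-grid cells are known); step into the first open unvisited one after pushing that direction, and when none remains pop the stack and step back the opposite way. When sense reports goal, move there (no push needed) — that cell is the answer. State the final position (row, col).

# 1. sense(dir→west) ~> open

# 2. push(x→west) ~> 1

# 3. move(dir→west) ~> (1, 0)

# 4. sense(dir→south) ~> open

# 5. push(x→south) ~> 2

# 6. move(dir→south) ~> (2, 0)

# 7. sense(dir→east) ~> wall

# 8. sense(dir→south) ~> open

# 9. push(x→south) ~> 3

# 10. move(dir→south) ~> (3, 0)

# 11. sense(dir→east) ~> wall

# 12. sense(dir→south) ~> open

# 13. push(x→south) ~> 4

# 14. move(dir→south) ~> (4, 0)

# 15. sense(dir→east) ~> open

# 16. push(x→east) ~> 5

# 17. move(dir→east) ~> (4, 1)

# 18. sense(dir→east) ~> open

# 19. push(x→east) ~> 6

# 20. move(dir→east) ~> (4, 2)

# 21. sense(dir→east) ~> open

# 22. push(x→east) ~> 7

# 23. move(dir→east) ~> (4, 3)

# 24. sense(dir→east) ~> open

# 25. push(x→east) ~> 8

# 26. move(dir→east) ~> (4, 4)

# 27. sense(dir→east) ~> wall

# 28. sense(dir→south) ~> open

# 29. push(x→south) ~> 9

# 30. move(dir→south) ~> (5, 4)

# 31. sense(dir→west) ~> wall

# 32. sense(dir→east) ~> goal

# 33. move(dir→east) ~> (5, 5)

Answer: (5, 5)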